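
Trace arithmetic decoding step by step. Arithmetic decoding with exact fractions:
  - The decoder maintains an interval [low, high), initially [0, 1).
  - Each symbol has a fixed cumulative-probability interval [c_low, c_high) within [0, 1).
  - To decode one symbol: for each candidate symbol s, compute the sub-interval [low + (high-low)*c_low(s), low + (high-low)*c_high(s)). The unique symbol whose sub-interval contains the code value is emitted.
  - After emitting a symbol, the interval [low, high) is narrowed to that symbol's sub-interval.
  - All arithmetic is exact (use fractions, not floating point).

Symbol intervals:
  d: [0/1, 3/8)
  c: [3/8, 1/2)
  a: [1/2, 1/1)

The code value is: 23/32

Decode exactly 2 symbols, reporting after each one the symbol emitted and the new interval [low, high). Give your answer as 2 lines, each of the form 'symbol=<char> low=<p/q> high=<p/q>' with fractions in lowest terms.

Step 1: interval [0/1, 1/1), width = 1/1 - 0/1 = 1/1
  'd': [0/1 + 1/1*0/1, 0/1 + 1/1*3/8) = [0/1, 3/8)
  'c': [0/1 + 1/1*3/8, 0/1 + 1/1*1/2) = [3/8, 1/2)
  'a': [0/1 + 1/1*1/2, 0/1 + 1/1*1/1) = [1/2, 1/1) <- contains code 23/32
  emit 'a', narrow to [1/2, 1/1)
Step 2: interval [1/2, 1/1), width = 1/1 - 1/2 = 1/2
  'd': [1/2 + 1/2*0/1, 1/2 + 1/2*3/8) = [1/2, 11/16)
  'c': [1/2 + 1/2*3/8, 1/2 + 1/2*1/2) = [11/16, 3/4) <- contains code 23/32
  'a': [1/2 + 1/2*1/2, 1/2 + 1/2*1/1) = [3/4, 1/1)
  emit 'c', narrow to [11/16, 3/4)

Answer: symbol=a low=1/2 high=1/1
symbol=c low=11/16 high=3/4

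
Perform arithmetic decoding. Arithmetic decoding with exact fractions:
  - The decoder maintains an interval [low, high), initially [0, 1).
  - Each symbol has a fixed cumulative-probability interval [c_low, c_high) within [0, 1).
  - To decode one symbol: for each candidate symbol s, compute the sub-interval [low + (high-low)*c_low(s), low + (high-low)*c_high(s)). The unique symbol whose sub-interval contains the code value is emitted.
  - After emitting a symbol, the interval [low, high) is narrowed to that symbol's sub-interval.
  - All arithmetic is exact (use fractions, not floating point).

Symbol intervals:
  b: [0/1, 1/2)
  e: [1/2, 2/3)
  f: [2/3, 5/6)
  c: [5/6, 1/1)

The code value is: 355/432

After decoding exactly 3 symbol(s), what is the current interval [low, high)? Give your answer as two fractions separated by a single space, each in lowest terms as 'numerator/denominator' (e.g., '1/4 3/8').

Step 1: interval [0/1, 1/1), width = 1/1 - 0/1 = 1/1
  'b': [0/1 + 1/1*0/1, 0/1 + 1/1*1/2) = [0/1, 1/2)
  'e': [0/1 + 1/1*1/2, 0/1 + 1/1*2/3) = [1/2, 2/3)
  'f': [0/1 + 1/1*2/3, 0/1 + 1/1*5/6) = [2/3, 5/6) <- contains code 355/432
  'c': [0/1 + 1/1*5/6, 0/1 + 1/1*1/1) = [5/6, 1/1)
  emit 'f', narrow to [2/3, 5/6)
Step 2: interval [2/3, 5/6), width = 5/6 - 2/3 = 1/6
  'b': [2/3 + 1/6*0/1, 2/3 + 1/6*1/2) = [2/3, 3/4)
  'e': [2/3 + 1/6*1/2, 2/3 + 1/6*2/3) = [3/4, 7/9)
  'f': [2/3 + 1/6*2/3, 2/3 + 1/6*5/6) = [7/9, 29/36)
  'c': [2/3 + 1/6*5/6, 2/3 + 1/6*1/1) = [29/36, 5/6) <- contains code 355/432
  emit 'c', narrow to [29/36, 5/6)
Step 3: interval [29/36, 5/6), width = 5/6 - 29/36 = 1/36
  'b': [29/36 + 1/36*0/1, 29/36 + 1/36*1/2) = [29/36, 59/72)
  'e': [29/36 + 1/36*1/2, 29/36 + 1/36*2/3) = [59/72, 89/108) <- contains code 355/432
  'f': [29/36 + 1/36*2/3, 29/36 + 1/36*5/6) = [89/108, 179/216)
  'c': [29/36 + 1/36*5/6, 29/36 + 1/36*1/1) = [179/216, 5/6)
  emit 'e', narrow to [59/72, 89/108)

Answer: 59/72 89/108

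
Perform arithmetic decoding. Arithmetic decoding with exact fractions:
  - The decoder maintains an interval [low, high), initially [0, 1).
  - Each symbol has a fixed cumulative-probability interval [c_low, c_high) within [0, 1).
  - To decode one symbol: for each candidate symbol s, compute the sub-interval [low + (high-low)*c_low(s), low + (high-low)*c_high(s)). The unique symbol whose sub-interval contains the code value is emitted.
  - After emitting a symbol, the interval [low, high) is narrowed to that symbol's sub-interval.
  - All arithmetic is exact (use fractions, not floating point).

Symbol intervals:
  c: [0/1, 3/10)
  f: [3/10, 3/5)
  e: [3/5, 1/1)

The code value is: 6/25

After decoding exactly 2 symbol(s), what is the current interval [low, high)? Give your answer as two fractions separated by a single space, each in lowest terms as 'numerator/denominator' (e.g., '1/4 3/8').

Answer: 9/50 3/10

Derivation:
Step 1: interval [0/1, 1/1), width = 1/1 - 0/1 = 1/1
  'c': [0/1 + 1/1*0/1, 0/1 + 1/1*3/10) = [0/1, 3/10) <- contains code 6/25
  'f': [0/1 + 1/1*3/10, 0/1 + 1/1*3/5) = [3/10, 3/5)
  'e': [0/1 + 1/1*3/5, 0/1 + 1/1*1/1) = [3/5, 1/1)
  emit 'c', narrow to [0/1, 3/10)
Step 2: interval [0/1, 3/10), width = 3/10 - 0/1 = 3/10
  'c': [0/1 + 3/10*0/1, 0/1 + 3/10*3/10) = [0/1, 9/100)
  'f': [0/1 + 3/10*3/10, 0/1 + 3/10*3/5) = [9/100, 9/50)
  'e': [0/1 + 3/10*3/5, 0/1 + 3/10*1/1) = [9/50, 3/10) <- contains code 6/25
  emit 'e', narrow to [9/50, 3/10)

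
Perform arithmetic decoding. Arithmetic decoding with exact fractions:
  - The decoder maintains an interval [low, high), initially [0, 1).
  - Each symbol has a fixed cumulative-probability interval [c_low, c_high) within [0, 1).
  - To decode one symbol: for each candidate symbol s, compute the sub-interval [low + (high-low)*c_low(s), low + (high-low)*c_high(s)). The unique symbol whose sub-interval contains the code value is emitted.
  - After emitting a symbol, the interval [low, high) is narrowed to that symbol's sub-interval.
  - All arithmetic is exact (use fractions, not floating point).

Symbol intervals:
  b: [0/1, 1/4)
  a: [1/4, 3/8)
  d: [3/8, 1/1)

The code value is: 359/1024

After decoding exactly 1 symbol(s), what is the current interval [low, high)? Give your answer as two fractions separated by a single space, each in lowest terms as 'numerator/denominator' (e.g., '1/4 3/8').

Answer: 1/4 3/8

Derivation:
Step 1: interval [0/1, 1/1), width = 1/1 - 0/1 = 1/1
  'b': [0/1 + 1/1*0/1, 0/1 + 1/1*1/4) = [0/1, 1/4)
  'a': [0/1 + 1/1*1/4, 0/1 + 1/1*3/8) = [1/4, 3/8) <- contains code 359/1024
  'd': [0/1 + 1/1*3/8, 0/1 + 1/1*1/1) = [3/8, 1/1)
  emit 'a', narrow to [1/4, 3/8)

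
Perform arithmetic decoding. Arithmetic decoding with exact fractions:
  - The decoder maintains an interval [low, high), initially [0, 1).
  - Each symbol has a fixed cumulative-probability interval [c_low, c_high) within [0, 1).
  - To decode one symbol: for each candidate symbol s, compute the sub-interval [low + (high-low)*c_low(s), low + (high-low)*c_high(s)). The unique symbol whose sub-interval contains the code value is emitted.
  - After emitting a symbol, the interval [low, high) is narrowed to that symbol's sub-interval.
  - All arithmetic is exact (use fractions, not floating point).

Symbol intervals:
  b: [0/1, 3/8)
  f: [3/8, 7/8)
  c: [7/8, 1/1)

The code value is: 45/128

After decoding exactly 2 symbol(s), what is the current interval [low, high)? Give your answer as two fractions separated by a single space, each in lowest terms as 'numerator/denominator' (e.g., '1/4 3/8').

Step 1: interval [0/1, 1/1), width = 1/1 - 0/1 = 1/1
  'b': [0/1 + 1/1*0/1, 0/1 + 1/1*3/8) = [0/1, 3/8) <- contains code 45/128
  'f': [0/1 + 1/1*3/8, 0/1 + 1/1*7/8) = [3/8, 7/8)
  'c': [0/1 + 1/1*7/8, 0/1 + 1/1*1/1) = [7/8, 1/1)
  emit 'b', narrow to [0/1, 3/8)
Step 2: interval [0/1, 3/8), width = 3/8 - 0/1 = 3/8
  'b': [0/1 + 3/8*0/1, 0/1 + 3/8*3/8) = [0/1, 9/64)
  'f': [0/1 + 3/8*3/8, 0/1 + 3/8*7/8) = [9/64, 21/64)
  'c': [0/1 + 3/8*7/8, 0/1 + 3/8*1/1) = [21/64, 3/8) <- contains code 45/128
  emit 'c', narrow to [21/64, 3/8)

Answer: 21/64 3/8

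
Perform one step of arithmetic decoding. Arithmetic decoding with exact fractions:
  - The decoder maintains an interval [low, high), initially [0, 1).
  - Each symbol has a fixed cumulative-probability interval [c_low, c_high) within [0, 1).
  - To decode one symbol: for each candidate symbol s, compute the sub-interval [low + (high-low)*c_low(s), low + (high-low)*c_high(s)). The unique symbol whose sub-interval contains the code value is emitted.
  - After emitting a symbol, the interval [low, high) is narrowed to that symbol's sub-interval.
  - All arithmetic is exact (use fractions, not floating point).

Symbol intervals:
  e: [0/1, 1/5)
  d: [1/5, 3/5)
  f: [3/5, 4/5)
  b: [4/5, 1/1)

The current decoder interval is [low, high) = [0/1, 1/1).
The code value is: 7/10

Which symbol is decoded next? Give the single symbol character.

Answer: f

Derivation:
Interval width = high − low = 1/1 − 0/1 = 1/1
Scaled code = (code − low) / width = (7/10 − 0/1) / 1/1 = 7/10
  e: [0/1, 1/5) 
  d: [1/5, 3/5) 
  f: [3/5, 4/5) ← scaled code falls here ✓
  b: [4/5, 1/1) 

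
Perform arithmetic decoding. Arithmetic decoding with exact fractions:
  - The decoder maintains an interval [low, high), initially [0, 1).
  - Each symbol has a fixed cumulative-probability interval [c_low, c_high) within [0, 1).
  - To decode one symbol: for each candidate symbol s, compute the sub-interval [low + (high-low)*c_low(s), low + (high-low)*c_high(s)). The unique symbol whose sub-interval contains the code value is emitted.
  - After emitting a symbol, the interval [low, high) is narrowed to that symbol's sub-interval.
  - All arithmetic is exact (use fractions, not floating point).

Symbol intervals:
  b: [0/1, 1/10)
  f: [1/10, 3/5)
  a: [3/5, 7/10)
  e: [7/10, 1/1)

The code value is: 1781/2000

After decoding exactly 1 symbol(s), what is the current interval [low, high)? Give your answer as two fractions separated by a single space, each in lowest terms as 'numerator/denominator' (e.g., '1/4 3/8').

Step 1: interval [0/1, 1/1), width = 1/1 - 0/1 = 1/1
  'b': [0/1 + 1/1*0/1, 0/1 + 1/1*1/10) = [0/1, 1/10)
  'f': [0/1 + 1/1*1/10, 0/1 + 1/1*3/5) = [1/10, 3/5)
  'a': [0/1 + 1/1*3/5, 0/1 + 1/1*7/10) = [3/5, 7/10)
  'e': [0/1 + 1/1*7/10, 0/1 + 1/1*1/1) = [7/10, 1/1) <- contains code 1781/2000
  emit 'e', narrow to [7/10, 1/1)

Answer: 7/10 1/1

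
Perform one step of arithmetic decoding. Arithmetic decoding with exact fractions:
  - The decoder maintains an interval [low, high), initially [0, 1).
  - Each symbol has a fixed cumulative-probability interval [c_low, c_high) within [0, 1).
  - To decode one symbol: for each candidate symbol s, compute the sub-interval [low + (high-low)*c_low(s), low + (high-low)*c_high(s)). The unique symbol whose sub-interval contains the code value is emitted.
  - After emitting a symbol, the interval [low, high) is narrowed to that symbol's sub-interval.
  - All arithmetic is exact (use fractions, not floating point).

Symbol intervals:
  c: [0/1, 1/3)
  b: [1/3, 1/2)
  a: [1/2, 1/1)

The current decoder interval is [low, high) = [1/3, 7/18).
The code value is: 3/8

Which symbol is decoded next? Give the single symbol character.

Answer: a

Derivation:
Interval width = high − low = 7/18 − 1/3 = 1/18
Scaled code = (code − low) / width = (3/8 − 1/3) / 1/18 = 3/4
  c: [0/1, 1/3) 
  b: [1/3, 1/2) 
  a: [1/2, 1/1) ← scaled code falls here ✓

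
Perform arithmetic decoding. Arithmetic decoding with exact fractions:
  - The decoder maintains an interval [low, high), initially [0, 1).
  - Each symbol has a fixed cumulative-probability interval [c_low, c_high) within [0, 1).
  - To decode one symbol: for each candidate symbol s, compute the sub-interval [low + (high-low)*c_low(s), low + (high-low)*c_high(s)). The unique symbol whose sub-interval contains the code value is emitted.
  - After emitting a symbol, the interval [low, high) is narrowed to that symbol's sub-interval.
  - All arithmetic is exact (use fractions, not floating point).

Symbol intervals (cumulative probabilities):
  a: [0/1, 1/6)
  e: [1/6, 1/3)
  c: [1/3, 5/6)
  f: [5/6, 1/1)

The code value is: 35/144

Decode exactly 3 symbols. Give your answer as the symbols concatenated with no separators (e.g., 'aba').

Answer: ece

Derivation:
Step 1: interval [0/1, 1/1), width = 1/1 - 0/1 = 1/1
  'a': [0/1 + 1/1*0/1, 0/1 + 1/1*1/6) = [0/1, 1/6)
  'e': [0/1 + 1/1*1/6, 0/1 + 1/1*1/3) = [1/6, 1/3) <- contains code 35/144
  'c': [0/1 + 1/1*1/3, 0/1 + 1/1*5/6) = [1/3, 5/6)
  'f': [0/1 + 1/1*5/6, 0/1 + 1/1*1/1) = [5/6, 1/1)
  emit 'e', narrow to [1/6, 1/3)
Step 2: interval [1/6, 1/3), width = 1/3 - 1/6 = 1/6
  'a': [1/6 + 1/6*0/1, 1/6 + 1/6*1/6) = [1/6, 7/36)
  'e': [1/6 + 1/6*1/6, 1/6 + 1/6*1/3) = [7/36, 2/9)
  'c': [1/6 + 1/6*1/3, 1/6 + 1/6*5/6) = [2/9, 11/36) <- contains code 35/144
  'f': [1/6 + 1/6*5/6, 1/6 + 1/6*1/1) = [11/36, 1/3)
  emit 'c', narrow to [2/9, 11/36)
Step 3: interval [2/9, 11/36), width = 11/36 - 2/9 = 1/12
  'a': [2/9 + 1/12*0/1, 2/9 + 1/12*1/6) = [2/9, 17/72)
  'e': [2/9 + 1/12*1/6, 2/9 + 1/12*1/3) = [17/72, 1/4) <- contains code 35/144
  'c': [2/9 + 1/12*1/3, 2/9 + 1/12*5/6) = [1/4, 7/24)
  'f': [2/9 + 1/12*5/6, 2/9 + 1/12*1/1) = [7/24, 11/36)
  emit 'e', narrow to [17/72, 1/4)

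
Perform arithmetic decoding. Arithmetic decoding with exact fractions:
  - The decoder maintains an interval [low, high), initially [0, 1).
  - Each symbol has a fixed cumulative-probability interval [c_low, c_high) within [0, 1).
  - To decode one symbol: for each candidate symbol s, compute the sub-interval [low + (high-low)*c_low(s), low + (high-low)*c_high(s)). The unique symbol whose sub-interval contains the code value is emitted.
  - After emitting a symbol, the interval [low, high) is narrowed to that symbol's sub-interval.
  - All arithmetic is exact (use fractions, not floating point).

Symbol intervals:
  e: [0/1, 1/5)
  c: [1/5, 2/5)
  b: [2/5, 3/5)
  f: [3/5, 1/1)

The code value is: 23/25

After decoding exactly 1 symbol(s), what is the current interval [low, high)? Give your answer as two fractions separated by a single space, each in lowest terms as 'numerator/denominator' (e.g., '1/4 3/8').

Step 1: interval [0/1, 1/1), width = 1/1 - 0/1 = 1/1
  'e': [0/1 + 1/1*0/1, 0/1 + 1/1*1/5) = [0/1, 1/5)
  'c': [0/1 + 1/1*1/5, 0/1 + 1/1*2/5) = [1/5, 2/5)
  'b': [0/1 + 1/1*2/5, 0/1 + 1/1*3/5) = [2/5, 3/5)
  'f': [0/1 + 1/1*3/5, 0/1 + 1/1*1/1) = [3/5, 1/1) <- contains code 23/25
  emit 'f', narrow to [3/5, 1/1)

Answer: 3/5 1/1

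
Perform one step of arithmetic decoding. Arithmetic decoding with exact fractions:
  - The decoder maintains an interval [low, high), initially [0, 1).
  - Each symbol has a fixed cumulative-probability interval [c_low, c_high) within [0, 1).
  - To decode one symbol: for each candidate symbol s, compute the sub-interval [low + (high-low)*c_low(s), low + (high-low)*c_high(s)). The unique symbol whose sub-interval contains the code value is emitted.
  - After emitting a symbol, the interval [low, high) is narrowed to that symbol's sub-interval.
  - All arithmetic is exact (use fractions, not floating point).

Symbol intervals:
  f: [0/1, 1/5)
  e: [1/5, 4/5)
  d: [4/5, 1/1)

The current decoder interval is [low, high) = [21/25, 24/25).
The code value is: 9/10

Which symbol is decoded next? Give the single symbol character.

Answer: e

Derivation:
Interval width = high − low = 24/25 − 21/25 = 3/25
Scaled code = (code − low) / width = (9/10 − 21/25) / 3/25 = 1/2
  f: [0/1, 1/5) 
  e: [1/5, 4/5) ← scaled code falls here ✓
  d: [4/5, 1/1) 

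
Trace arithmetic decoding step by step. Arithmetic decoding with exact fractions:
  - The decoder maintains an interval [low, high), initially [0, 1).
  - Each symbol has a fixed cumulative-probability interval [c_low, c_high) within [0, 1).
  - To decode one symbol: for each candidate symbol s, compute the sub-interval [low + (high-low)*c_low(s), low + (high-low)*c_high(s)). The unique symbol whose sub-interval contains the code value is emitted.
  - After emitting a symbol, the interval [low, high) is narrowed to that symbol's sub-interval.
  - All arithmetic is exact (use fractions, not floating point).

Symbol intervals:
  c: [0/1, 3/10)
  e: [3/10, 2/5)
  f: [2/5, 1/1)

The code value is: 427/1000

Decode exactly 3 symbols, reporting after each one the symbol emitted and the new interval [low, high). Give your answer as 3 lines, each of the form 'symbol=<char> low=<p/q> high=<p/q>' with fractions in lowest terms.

Answer: symbol=f low=2/5 high=1/1
symbol=c low=2/5 high=29/50
symbol=c low=2/5 high=227/500

Derivation:
Step 1: interval [0/1, 1/1), width = 1/1 - 0/1 = 1/1
  'c': [0/1 + 1/1*0/1, 0/1 + 1/1*3/10) = [0/1, 3/10)
  'e': [0/1 + 1/1*3/10, 0/1 + 1/1*2/5) = [3/10, 2/5)
  'f': [0/1 + 1/1*2/5, 0/1 + 1/1*1/1) = [2/5, 1/1) <- contains code 427/1000
  emit 'f', narrow to [2/5, 1/1)
Step 2: interval [2/5, 1/1), width = 1/1 - 2/5 = 3/5
  'c': [2/5 + 3/5*0/1, 2/5 + 3/5*3/10) = [2/5, 29/50) <- contains code 427/1000
  'e': [2/5 + 3/5*3/10, 2/5 + 3/5*2/5) = [29/50, 16/25)
  'f': [2/5 + 3/5*2/5, 2/5 + 3/5*1/1) = [16/25, 1/1)
  emit 'c', narrow to [2/5, 29/50)
Step 3: interval [2/5, 29/50), width = 29/50 - 2/5 = 9/50
  'c': [2/5 + 9/50*0/1, 2/5 + 9/50*3/10) = [2/5, 227/500) <- contains code 427/1000
  'e': [2/5 + 9/50*3/10, 2/5 + 9/50*2/5) = [227/500, 59/125)
  'f': [2/5 + 9/50*2/5, 2/5 + 9/50*1/1) = [59/125, 29/50)
  emit 'c', narrow to [2/5, 227/500)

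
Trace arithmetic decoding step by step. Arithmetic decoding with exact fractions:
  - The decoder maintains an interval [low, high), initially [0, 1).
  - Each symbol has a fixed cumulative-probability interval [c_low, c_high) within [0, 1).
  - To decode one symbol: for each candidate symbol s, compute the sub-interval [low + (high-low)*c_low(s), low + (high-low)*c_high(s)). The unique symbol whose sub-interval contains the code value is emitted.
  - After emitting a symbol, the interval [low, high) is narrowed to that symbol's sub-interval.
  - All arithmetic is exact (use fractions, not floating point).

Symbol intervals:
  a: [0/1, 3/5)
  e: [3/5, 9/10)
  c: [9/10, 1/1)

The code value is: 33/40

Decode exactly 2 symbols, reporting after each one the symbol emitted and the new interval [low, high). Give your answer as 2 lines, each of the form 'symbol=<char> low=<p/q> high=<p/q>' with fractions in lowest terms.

Step 1: interval [0/1, 1/1), width = 1/1 - 0/1 = 1/1
  'a': [0/1 + 1/1*0/1, 0/1 + 1/1*3/5) = [0/1, 3/5)
  'e': [0/1 + 1/1*3/5, 0/1 + 1/1*9/10) = [3/5, 9/10) <- contains code 33/40
  'c': [0/1 + 1/1*9/10, 0/1 + 1/1*1/1) = [9/10, 1/1)
  emit 'e', narrow to [3/5, 9/10)
Step 2: interval [3/5, 9/10), width = 9/10 - 3/5 = 3/10
  'a': [3/5 + 3/10*0/1, 3/5 + 3/10*3/5) = [3/5, 39/50)
  'e': [3/5 + 3/10*3/5, 3/5 + 3/10*9/10) = [39/50, 87/100) <- contains code 33/40
  'c': [3/5 + 3/10*9/10, 3/5 + 3/10*1/1) = [87/100, 9/10)
  emit 'e', narrow to [39/50, 87/100)

Answer: symbol=e low=3/5 high=9/10
symbol=e low=39/50 high=87/100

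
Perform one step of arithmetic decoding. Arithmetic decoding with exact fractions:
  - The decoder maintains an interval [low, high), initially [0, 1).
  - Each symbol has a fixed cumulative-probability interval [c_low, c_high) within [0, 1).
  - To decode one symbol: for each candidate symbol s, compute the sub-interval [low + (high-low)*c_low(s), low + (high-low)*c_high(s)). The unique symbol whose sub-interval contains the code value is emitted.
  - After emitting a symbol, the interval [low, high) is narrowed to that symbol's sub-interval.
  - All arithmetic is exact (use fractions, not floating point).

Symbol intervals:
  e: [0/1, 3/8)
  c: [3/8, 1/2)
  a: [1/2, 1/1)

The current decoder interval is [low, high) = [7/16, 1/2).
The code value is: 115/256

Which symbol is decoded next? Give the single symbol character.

Answer: e

Derivation:
Interval width = high − low = 1/2 − 7/16 = 1/16
Scaled code = (code − low) / width = (115/256 − 7/16) / 1/16 = 3/16
  e: [0/1, 3/8) ← scaled code falls here ✓
  c: [3/8, 1/2) 
  a: [1/2, 1/1) 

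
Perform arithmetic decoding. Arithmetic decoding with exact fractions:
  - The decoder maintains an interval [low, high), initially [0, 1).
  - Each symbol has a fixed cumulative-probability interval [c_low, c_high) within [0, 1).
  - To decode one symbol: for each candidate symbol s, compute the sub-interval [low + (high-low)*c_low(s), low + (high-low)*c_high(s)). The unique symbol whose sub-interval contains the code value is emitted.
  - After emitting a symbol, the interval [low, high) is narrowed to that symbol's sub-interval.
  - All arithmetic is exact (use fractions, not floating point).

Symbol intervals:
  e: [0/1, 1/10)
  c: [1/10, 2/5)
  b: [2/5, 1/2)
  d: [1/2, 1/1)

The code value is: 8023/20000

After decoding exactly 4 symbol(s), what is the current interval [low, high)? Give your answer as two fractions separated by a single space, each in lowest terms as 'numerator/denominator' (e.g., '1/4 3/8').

Step 1: interval [0/1, 1/1), width = 1/1 - 0/1 = 1/1
  'e': [0/1 + 1/1*0/1, 0/1 + 1/1*1/10) = [0/1, 1/10)
  'c': [0/1 + 1/1*1/10, 0/1 + 1/1*2/5) = [1/10, 2/5)
  'b': [0/1 + 1/1*2/5, 0/1 + 1/1*1/2) = [2/5, 1/2) <- contains code 8023/20000
  'd': [0/1 + 1/1*1/2, 0/1 + 1/1*1/1) = [1/2, 1/1)
  emit 'b', narrow to [2/5, 1/2)
Step 2: interval [2/5, 1/2), width = 1/2 - 2/5 = 1/10
  'e': [2/5 + 1/10*0/1, 2/5 + 1/10*1/10) = [2/5, 41/100) <- contains code 8023/20000
  'c': [2/5 + 1/10*1/10, 2/5 + 1/10*2/5) = [41/100, 11/25)
  'b': [2/5 + 1/10*2/5, 2/5 + 1/10*1/2) = [11/25, 9/20)
  'd': [2/5 + 1/10*1/2, 2/5 + 1/10*1/1) = [9/20, 1/2)
  emit 'e', narrow to [2/5, 41/100)
Step 3: interval [2/5, 41/100), width = 41/100 - 2/5 = 1/100
  'e': [2/5 + 1/100*0/1, 2/5 + 1/100*1/10) = [2/5, 401/1000)
  'c': [2/5 + 1/100*1/10, 2/5 + 1/100*2/5) = [401/1000, 101/250) <- contains code 8023/20000
  'b': [2/5 + 1/100*2/5, 2/5 + 1/100*1/2) = [101/250, 81/200)
  'd': [2/5 + 1/100*1/2, 2/5 + 1/100*1/1) = [81/200, 41/100)
  emit 'c', narrow to [401/1000, 101/250)
Step 4: interval [401/1000, 101/250), width = 101/250 - 401/1000 = 3/1000
  'e': [401/1000 + 3/1000*0/1, 401/1000 + 3/1000*1/10) = [401/1000, 4013/10000) <- contains code 8023/20000
  'c': [401/1000 + 3/1000*1/10, 401/1000 + 3/1000*2/5) = [4013/10000, 2011/5000)
  'b': [401/1000 + 3/1000*2/5, 401/1000 + 3/1000*1/2) = [2011/5000, 161/400)
  'd': [401/1000 + 3/1000*1/2, 401/1000 + 3/1000*1/1) = [161/400, 101/250)
  emit 'e', narrow to [401/1000, 4013/10000)

Answer: 401/1000 4013/10000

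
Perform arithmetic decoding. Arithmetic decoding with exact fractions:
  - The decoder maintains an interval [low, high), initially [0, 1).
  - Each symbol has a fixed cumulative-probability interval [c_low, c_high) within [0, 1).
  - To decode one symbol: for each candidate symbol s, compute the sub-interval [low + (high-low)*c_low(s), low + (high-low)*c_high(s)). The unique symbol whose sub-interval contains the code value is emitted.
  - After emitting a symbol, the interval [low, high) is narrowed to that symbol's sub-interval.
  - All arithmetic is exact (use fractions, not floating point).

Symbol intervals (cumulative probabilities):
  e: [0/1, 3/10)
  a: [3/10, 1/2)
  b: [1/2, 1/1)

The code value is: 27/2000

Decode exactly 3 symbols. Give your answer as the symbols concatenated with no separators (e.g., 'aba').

Answer: eee

Derivation:
Step 1: interval [0/1, 1/1), width = 1/1 - 0/1 = 1/1
  'e': [0/1 + 1/1*0/1, 0/1 + 1/1*3/10) = [0/1, 3/10) <- contains code 27/2000
  'a': [0/1 + 1/1*3/10, 0/1 + 1/1*1/2) = [3/10, 1/2)
  'b': [0/1 + 1/1*1/2, 0/1 + 1/1*1/1) = [1/2, 1/1)
  emit 'e', narrow to [0/1, 3/10)
Step 2: interval [0/1, 3/10), width = 3/10 - 0/1 = 3/10
  'e': [0/1 + 3/10*0/1, 0/1 + 3/10*3/10) = [0/1, 9/100) <- contains code 27/2000
  'a': [0/1 + 3/10*3/10, 0/1 + 3/10*1/2) = [9/100, 3/20)
  'b': [0/1 + 3/10*1/2, 0/1 + 3/10*1/1) = [3/20, 3/10)
  emit 'e', narrow to [0/1, 9/100)
Step 3: interval [0/1, 9/100), width = 9/100 - 0/1 = 9/100
  'e': [0/1 + 9/100*0/1, 0/1 + 9/100*3/10) = [0/1, 27/1000) <- contains code 27/2000
  'a': [0/1 + 9/100*3/10, 0/1 + 9/100*1/2) = [27/1000, 9/200)
  'b': [0/1 + 9/100*1/2, 0/1 + 9/100*1/1) = [9/200, 9/100)
  emit 'e', narrow to [0/1, 27/1000)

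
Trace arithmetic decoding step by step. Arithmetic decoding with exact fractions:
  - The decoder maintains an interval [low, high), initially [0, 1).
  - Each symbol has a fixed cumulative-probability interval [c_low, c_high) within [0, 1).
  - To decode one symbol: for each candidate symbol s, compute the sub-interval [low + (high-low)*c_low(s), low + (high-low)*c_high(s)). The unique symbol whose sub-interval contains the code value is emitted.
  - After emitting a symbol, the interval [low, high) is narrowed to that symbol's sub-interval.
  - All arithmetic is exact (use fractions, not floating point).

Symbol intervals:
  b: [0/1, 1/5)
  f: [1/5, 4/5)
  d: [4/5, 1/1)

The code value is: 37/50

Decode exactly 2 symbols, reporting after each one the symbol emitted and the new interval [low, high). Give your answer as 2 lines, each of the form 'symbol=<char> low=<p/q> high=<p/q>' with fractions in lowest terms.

Step 1: interval [0/1, 1/1), width = 1/1 - 0/1 = 1/1
  'b': [0/1 + 1/1*0/1, 0/1 + 1/1*1/5) = [0/1, 1/5)
  'f': [0/1 + 1/1*1/5, 0/1 + 1/1*4/5) = [1/5, 4/5) <- contains code 37/50
  'd': [0/1 + 1/1*4/5, 0/1 + 1/1*1/1) = [4/5, 1/1)
  emit 'f', narrow to [1/5, 4/5)
Step 2: interval [1/5, 4/5), width = 4/5 - 1/5 = 3/5
  'b': [1/5 + 3/5*0/1, 1/5 + 3/5*1/5) = [1/5, 8/25)
  'f': [1/5 + 3/5*1/5, 1/5 + 3/5*4/5) = [8/25, 17/25)
  'd': [1/5 + 3/5*4/5, 1/5 + 3/5*1/1) = [17/25, 4/5) <- contains code 37/50
  emit 'd', narrow to [17/25, 4/5)

Answer: symbol=f low=1/5 high=4/5
symbol=d low=17/25 high=4/5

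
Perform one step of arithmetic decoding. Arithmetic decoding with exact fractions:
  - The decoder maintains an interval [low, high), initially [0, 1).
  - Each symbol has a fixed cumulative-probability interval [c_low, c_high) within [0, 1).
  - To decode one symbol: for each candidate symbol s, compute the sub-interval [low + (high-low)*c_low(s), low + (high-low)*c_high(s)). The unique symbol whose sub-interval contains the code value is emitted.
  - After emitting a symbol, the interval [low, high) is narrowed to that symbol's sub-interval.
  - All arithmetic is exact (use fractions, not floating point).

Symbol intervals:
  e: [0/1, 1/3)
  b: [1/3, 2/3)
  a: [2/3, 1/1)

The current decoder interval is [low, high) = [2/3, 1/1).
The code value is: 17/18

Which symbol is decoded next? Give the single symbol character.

Interval width = high − low = 1/1 − 2/3 = 1/3
Scaled code = (code − low) / width = (17/18 − 2/3) / 1/3 = 5/6
  e: [0/1, 1/3) 
  b: [1/3, 2/3) 
  a: [2/3, 1/1) ← scaled code falls here ✓

Answer: a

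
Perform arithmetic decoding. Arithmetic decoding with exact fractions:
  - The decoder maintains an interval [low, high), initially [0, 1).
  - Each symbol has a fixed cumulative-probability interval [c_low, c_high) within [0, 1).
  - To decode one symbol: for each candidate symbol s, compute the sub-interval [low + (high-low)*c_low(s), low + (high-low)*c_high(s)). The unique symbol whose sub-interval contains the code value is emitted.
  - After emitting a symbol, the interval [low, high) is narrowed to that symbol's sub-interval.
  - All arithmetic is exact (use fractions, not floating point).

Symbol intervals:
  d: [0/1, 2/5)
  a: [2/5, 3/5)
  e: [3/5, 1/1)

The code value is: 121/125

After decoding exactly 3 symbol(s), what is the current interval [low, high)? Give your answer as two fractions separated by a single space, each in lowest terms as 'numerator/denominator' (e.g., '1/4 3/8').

Answer: 117/125 1/1

Derivation:
Step 1: interval [0/1, 1/1), width = 1/1 - 0/1 = 1/1
  'd': [0/1 + 1/1*0/1, 0/1 + 1/1*2/5) = [0/1, 2/5)
  'a': [0/1 + 1/1*2/5, 0/1 + 1/1*3/5) = [2/5, 3/5)
  'e': [0/1 + 1/1*3/5, 0/1 + 1/1*1/1) = [3/5, 1/1) <- contains code 121/125
  emit 'e', narrow to [3/5, 1/1)
Step 2: interval [3/5, 1/1), width = 1/1 - 3/5 = 2/5
  'd': [3/5 + 2/5*0/1, 3/5 + 2/5*2/5) = [3/5, 19/25)
  'a': [3/5 + 2/5*2/5, 3/5 + 2/5*3/5) = [19/25, 21/25)
  'e': [3/5 + 2/5*3/5, 3/5 + 2/5*1/1) = [21/25, 1/1) <- contains code 121/125
  emit 'e', narrow to [21/25, 1/1)
Step 3: interval [21/25, 1/1), width = 1/1 - 21/25 = 4/25
  'd': [21/25 + 4/25*0/1, 21/25 + 4/25*2/5) = [21/25, 113/125)
  'a': [21/25 + 4/25*2/5, 21/25 + 4/25*3/5) = [113/125, 117/125)
  'e': [21/25 + 4/25*3/5, 21/25 + 4/25*1/1) = [117/125, 1/1) <- contains code 121/125
  emit 'e', narrow to [117/125, 1/1)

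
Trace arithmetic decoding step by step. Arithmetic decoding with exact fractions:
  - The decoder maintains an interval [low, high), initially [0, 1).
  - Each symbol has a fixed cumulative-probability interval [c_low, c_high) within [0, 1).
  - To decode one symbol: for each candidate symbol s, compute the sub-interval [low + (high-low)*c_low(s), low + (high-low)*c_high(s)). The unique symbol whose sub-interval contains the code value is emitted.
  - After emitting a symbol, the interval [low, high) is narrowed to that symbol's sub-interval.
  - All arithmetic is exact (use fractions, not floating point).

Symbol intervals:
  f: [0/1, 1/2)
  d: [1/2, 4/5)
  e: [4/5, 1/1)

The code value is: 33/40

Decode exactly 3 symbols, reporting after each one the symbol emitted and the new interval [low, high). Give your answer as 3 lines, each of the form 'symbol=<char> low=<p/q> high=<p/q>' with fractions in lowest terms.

Step 1: interval [0/1, 1/1), width = 1/1 - 0/1 = 1/1
  'f': [0/1 + 1/1*0/1, 0/1 + 1/1*1/2) = [0/1, 1/2)
  'd': [0/1 + 1/1*1/2, 0/1 + 1/1*4/5) = [1/2, 4/5)
  'e': [0/1 + 1/1*4/5, 0/1 + 1/1*1/1) = [4/5, 1/1) <- contains code 33/40
  emit 'e', narrow to [4/5, 1/1)
Step 2: interval [4/5, 1/1), width = 1/1 - 4/5 = 1/5
  'f': [4/5 + 1/5*0/1, 4/5 + 1/5*1/2) = [4/5, 9/10) <- contains code 33/40
  'd': [4/5 + 1/5*1/2, 4/5 + 1/5*4/5) = [9/10, 24/25)
  'e': [4/5 + 1/5*4/5, 4/5 + 1/5*1/1) = [24/25, 1/1)
  emit 'f', narrow to [4/5, 9/10)
Step 3: interval [4/5, 9/10), width = 9/10 - 4/5 = 1/10
  'f': [4/5 + 1/10*0/1, 4/5 + 1/10*1/2) = [4/5, 17/20) <- contains code 33/40
  'd': [4/5 + 1/10*1/2, 4/5 + 1/10*4/5) = [17/20, 22/25)
  'e': [4/5 + 1/10*4/5, 4/5 + 1/10*1/1) = [22/25, 9/10)
  emit 'f', narrow to [4/5, 17/20)

Answer: symbol=e low=4/5 high=1/1
symbol=f low=4/5 high=9/10
symbol=f low=4/5 high=17/20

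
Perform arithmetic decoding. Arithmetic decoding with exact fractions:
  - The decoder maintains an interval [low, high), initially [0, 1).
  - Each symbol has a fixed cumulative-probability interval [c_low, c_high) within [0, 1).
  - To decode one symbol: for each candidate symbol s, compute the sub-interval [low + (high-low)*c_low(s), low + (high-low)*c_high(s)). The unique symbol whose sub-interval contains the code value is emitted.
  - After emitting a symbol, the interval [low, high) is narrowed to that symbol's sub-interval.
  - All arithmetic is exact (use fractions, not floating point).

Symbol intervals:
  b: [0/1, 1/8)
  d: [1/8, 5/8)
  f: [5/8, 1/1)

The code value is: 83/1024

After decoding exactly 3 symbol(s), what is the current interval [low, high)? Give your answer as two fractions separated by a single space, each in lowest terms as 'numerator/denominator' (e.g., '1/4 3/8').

Step 1: interval [0/1, 1/1), width = 1/1 - 0/1 = 1/1
  'b': [0/1 + 1/1*0/1, 0/1 + 1/1*1/8) = [0/1, 1/8) <- contains code 83/1024
  'd': [0/1 + 1/1*1/8, 0/1 + 1/1*5/8) = [1/8, 5/8)
  'f': [0/1 + 1/1*5/8, 0/1 + 1/1*1/1) = [5/8, 1/1)
  emit 'b', narrow to [0/1, 1/8)
Step 2: interval [0/1, 1/8), width = 1/8 - 0/1 = 1/8
  'b': [0/1 + 1/8*0/1, 0/1 + 1/8*1/8) = [0/1, 1/64)
  'd': [0/1 + 1/8*1/8, 0/1 + 1/8*5/8) = [1/64, 5/64)
  'f': [0/1 + 1/8*5/8, 0/1 + 1/8*1/1) = [5/64, 1/8) <- contains code 83/1024
  emit 'f', narrow to [5/64, 1/8)
Step 3: interval [5/64, 1/8), width = 1/8 - 5/64 = 3/64
  'b': [5/64 + 3/64*0/1, 5/64 + 3/64*1/8) = [5/64, 43/512) <- contains code 83/1024
  'd': [5/64 + 3/64*1/8, 5/64 + 3/64*5/8) = [43/512, 55/512)
  'f': [5/64 + 3/64*5/8, 5/64 + 3/64*1/1) = [55/512, 1/8)
  emit 'b', narrow to [5/64, 43/512)

Answer: 5/64 43/512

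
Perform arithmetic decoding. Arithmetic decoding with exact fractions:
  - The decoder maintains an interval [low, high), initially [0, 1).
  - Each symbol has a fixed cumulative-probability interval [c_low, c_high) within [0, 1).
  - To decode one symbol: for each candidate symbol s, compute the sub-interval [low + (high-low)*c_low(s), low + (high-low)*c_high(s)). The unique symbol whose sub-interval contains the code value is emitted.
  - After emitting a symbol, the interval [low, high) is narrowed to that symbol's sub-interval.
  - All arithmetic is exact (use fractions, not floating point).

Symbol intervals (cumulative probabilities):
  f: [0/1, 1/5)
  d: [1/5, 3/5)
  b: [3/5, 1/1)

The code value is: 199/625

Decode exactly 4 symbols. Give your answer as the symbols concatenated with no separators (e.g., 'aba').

Step 1: interval [0/1, 1/1), width = 1/1 - 0/1 = 1/1
  'f': [0/1 + 1/1*0/1, 0/1 + 1/1*1/5) = [0/1, 1/5)
  'd': [0/1 + 1/1*1/5, 0/1 + 1/1*3/5) = [1/5, 3/5) <- contains code 199/625
  'b': [0/1 + 1/1*3/5, 0/1 + 1/1*1/1) = [3/5, 1/1)
  emit 'd', narrow to [1/5, 3/5)
Step 2: interval [1/5, 3/5), width = 3/5 - 1/5 = 2/5
  'f': [1/5 + 2/5*0/1, 1/5 + 2/5*1/5) = [1/5, 7/25)
  'd': [1/5 + 2/5*1/5, 1/5 + 2/5*3/5) = [7/25, 11/25) <- contains code 199/625
  'b': [1/5 + 2/5*3/5, 1/5 + 2/5*1/1) = [11/25, 3/5)
  emit 'd', narrow to [7/25, 11/25)
Step 3: interval [7/25, 11/25), width = 11/25 - 7/25 = 4/25
  'f': [7/25 + 4/25*0/1, 7/25 + 4/25*1/5) = [7/25, 39/125)
  'd': [7/25 + 4/25*1/5, 7/25 + 4/25*3/5) = [39/125, 47/125) <- contains code 199/625
  'b': [7/25 + 4/25*3/5, 7/25 + 4/25*1/1) = [47/125, 11/25)
  emit 'd', narrow to [39/125, 47/125)
Step 4: interval [39/125, 47/125), width = 47/125 - 39/125 = 8/125
  'f': [39/125 + 8/125*0/1, 39/125 + 8/125*1/5) = [39/125, 203/625) <- contains code 199/625
  'd': [39/125 + 8/125*1/5, 39/125 + 8/125*3/5) = [203/625, 219/625)
  'b': [39/125 + 8/125*3/5, 39/125 + 8/125*1/1) = [219/625, 47/125)
  emit 'f', narrow to [39/125, 203/625)

Answer: dddf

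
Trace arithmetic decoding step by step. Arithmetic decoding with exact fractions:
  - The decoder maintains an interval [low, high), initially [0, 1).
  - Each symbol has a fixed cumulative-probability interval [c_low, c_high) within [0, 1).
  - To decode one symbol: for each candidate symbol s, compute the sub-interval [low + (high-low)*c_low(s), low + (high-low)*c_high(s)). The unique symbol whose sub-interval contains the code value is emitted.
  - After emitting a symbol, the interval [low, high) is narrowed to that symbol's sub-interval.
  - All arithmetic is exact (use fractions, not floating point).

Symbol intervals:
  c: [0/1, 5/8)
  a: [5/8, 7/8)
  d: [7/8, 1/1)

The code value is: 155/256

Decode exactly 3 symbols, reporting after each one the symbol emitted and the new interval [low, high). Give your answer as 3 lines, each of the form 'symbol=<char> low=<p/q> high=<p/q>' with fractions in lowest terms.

Step 1: interval [0/1, 1/1), width = 1/1 - 0/1 = 1/1
  'c': [0/1 + 1/1*0/1, 0/1 + 1/1*5/8) = [0/1, 5/8) <- contains code 155/256
  'a': [0/1 + 1/1*5/8, 0/1 + 1/1*7/8) = [5/8, 7/8)
  'd': [0/1 + 1/1*7/8, 0/1 + 1/1*1/1) = [7/8, 1/1)
  emit 'c', narrow to [0/1, 5/8)
Step 2: interval [0/1, 5/8), width = 5/8 - 0/1 = 5/8
  'c': [0/1 + 5/8*0/1, 0/1 + 5/8*5/8) = [0/1, 25/64)
  'a': [0/1 + 5/8*5/8, 0/1 + 5/8*7/8) = [25/64, 35/64)
  'd': [0/1 + 5/8*7/8, 0/1 + 5/8*1/1) = [35/64, 5/8) <- contains code 155/256
  emit 'd', narrow to [35/64, 5/8)
Step 3: interval [35/64, 5/8), width = 5/8 - 35/64 = 5/64
  'c': [35/64 + 5/64*0/1, 35/64 + 5/64*5/8) = [35/64, 305/512)
  'a': [35/64 + 5/64*5/8, 35/64 + 5/64*7/8) = [305/512, 315/512) <- contains code 155/256
  'd': [35/64 + 5/64*7/8, 35/64 + 5/64*1/1) = [315/512, 5/8)
  emit 'a', narrow to [305/512, 315/512)

Answer: symbol=c low=0/1 high=5/8
symbol=d low=35/64 high=5/8
symbol=a low=305/512 high=315/512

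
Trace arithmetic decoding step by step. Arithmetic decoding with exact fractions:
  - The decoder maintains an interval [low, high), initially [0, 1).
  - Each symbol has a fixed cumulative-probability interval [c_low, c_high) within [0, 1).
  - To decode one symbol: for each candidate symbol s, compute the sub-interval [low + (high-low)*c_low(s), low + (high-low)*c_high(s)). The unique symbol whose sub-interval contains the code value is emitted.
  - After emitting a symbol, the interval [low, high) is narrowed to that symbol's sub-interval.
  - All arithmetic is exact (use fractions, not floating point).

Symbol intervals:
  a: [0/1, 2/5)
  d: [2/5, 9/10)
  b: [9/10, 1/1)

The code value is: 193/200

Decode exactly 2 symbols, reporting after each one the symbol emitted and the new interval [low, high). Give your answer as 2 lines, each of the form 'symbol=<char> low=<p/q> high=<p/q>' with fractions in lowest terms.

Step 1: interval [0/1, 1/1), width = 1/1 - 0/1 = 1/1
  'a': [0/1 + 1/1*0/1, 0/1 + 1/1*2/5) = [0/1, 2/5)
  'd': [0/1 + 1/1*2/5, 0/1 + 1/1*9/10) = [2/5, 9/10)
  'b': [0/1 + 1/1*9/10, 0/1 + 1/1*1/1) = [9/10, 1/1) <- contains code 193/200
  emit 'b', narrow to [9/10, 1/1)
Step 2: interval [9/10, 1/1), width = 1/1 - 9/10 = 1/10
  'a': [9/10 + 1/10*0/1, 9/10 + 1/10*2/5) = [9/10, 47/50)
  'd': [9/10 + 1/10*2/5, 9/10 + 1/10*9/10) = [47/50, 99/100) <- contains code 193/200
  'b': [9/10 + 1/10*9/10, 9/10 + 1/10*1/1) = [99/100, 1/1)
  emit 'd', narrow to [47/50, 99/100)

Answer: symbol=b low=9/10 high=1/1
symbol=d low=47/50 high=99/100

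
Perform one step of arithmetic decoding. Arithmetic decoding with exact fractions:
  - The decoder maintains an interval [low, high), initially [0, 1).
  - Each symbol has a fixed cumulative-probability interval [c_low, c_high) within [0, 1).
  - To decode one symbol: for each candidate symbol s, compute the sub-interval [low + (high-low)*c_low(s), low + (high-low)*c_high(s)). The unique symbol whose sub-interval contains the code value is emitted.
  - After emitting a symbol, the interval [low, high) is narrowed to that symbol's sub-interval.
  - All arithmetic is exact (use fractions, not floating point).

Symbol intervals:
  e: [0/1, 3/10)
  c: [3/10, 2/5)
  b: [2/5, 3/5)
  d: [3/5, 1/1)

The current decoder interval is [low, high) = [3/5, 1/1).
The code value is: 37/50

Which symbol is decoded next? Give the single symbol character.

Answer: c

Derivation:
Interval width = high − low = 1/1 − 3/5 = 2/5
Scaled code = (code − low) / width = (37/50 − 3/5) / 2/5 = 7/20
  e: [0/1, 3/10) 
  c: [3/10, 2/5) ← scaled code falls here ✓
  b: [2/5, 3/5) 
  d: [3/5, 1/1) 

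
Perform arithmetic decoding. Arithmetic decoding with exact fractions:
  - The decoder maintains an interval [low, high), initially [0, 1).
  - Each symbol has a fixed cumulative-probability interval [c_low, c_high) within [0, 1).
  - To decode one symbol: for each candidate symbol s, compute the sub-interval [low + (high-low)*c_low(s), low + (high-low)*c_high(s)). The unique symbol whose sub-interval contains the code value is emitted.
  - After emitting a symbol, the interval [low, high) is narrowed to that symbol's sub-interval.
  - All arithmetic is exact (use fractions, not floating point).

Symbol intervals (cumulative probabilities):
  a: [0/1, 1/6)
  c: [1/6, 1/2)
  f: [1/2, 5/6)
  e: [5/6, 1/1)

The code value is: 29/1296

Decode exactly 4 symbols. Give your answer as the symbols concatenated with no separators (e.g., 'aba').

Step 1: interval [0/1, 1/1), width = 1/1 - 0/1 = 1/1
  'a': [0/1 + 1/1*0/1, 0/1 + 1/1*1/6) = [0/1, 1/6) <- contains code 29/1296
  'c': [0/1 + 1/1*1/6, 0/1 + 1/1*1/2) = [1/6, 1/2)
  'f': [0/1 + 1/1*1/2, 0/1 + 1/1*5/6) = [1/2, 5/6)
  'e': [0/1 + 1/1*5/6, 0/1 + 1/1*1/1) = [5/6, 1/1)
  emit 'a', narrow to [0/1, 1/6)
Step 2: interval [0/1, 1/6), width = 1/6 - 0/1 = 1/6
  'a': [0/1 + 1/6*0/1, 0/1 + 1/6*1/6) = [0/1, 1/36) <- contains code 29/1296
  'c': [0/1 + 1/6*1/6, 0/1 + 1/6*1/2) = [1/36, 1/12)
  'f': [0/1 + 1/6*1/2, 0/1 + 1/6*5/6) = [1/12, 5/36)
  'e': [0/1 + 1/6*5/6, 0/1 + 1/6*1/1) = [5/36, 1/6)
  emit 'a', narrow to [0/1, 1/36)
Step 3: interval [0/1, 1/36), width = 1/36 - 0/1 = 1/36
  'a': [0/1 + 1/36*0/1, 0/1 + 1/36*1/6) = [0/1, 1/216)
  'c': [0/1 + 1/36*1/6, 0/1 + 1/36*1/2) = [1/216, 1/72)
  'f': [0/1 + 1/36*1/2, 0/1 + 1/36*5/6) = [1/72, 5/216) <- contains code 29/1296
  'e': [0/1 + 1/36*5/6, 0/1 + 1/36*1/1) = [5/216, 1/36)
  emit 'f', narrow to [1/72, 5/216)
Step 4: interval [1/72, 5/216), width = 5/216 - 1/72 = 1/108
  'a': [1/72 + 1/108*0/1, 1/72 + 1/108*1/6) = [1/72, 5/324)
  'c': [1/72 + 1/108*1/6, 1/72 + 1/108*1/2) = [5/324, 1/54)
  'f': [1/72 + 1/108*1/2, 1/72 + 1/108*5/6) = [1/54, 7/324)
  'e': [1/72 + 1/108*5/6, 1/72 + 1/108*1/1) = [7/324, 5/216) <- contains code 29/1296
  emit 'e', narrow to [7/324, 5/216)

Answer: aafe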